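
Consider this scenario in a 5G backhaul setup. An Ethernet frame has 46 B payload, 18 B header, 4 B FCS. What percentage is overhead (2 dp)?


Given: payload = 46 B, header = 18 B, trailer = 4 B
Overhead bytes = header + trailer = 18 + 4 = 22
Total frame = payload + overhead = 46 + 22 = 68
Overhead % = 22 / 68 * 100 = 32.3529% -> 32.35% (2 dp)

32.35


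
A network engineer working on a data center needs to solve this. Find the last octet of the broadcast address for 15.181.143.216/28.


Given: IP = 15.181.143.216, prefix = /28
Host bits = 32 - 28 = 4
Network last octet = 216 AND mask = 208
Host part size = 2^4 - 1 = 15
Broadcast last octet = 208 OR 15 = 223

223


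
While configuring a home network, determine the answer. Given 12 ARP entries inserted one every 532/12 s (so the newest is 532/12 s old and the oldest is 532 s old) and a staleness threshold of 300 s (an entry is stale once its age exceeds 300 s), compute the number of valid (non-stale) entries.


Ages are k * 532/12 s for k = 1..12 (spacing = 44.3333 s).
Entry k is valid iff k * 532/12 <= 300 iff k <= 12 * 300 / 532 = 6.7669
n_valid = floor(6.7669) = 6
(n_stale = 12 - 6 = 6)

6


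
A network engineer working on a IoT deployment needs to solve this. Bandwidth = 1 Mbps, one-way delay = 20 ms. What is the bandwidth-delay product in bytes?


Given: bandwidth = 1 Mbps, delay = 20 ms
BDP in bits = 1 * 10^6 * 20 / 1000
BDP in bits = 20000
BDP in bytes = 20000 / 8 = 2500

2500


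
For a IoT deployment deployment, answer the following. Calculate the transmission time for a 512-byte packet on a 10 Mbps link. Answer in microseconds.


Given: packet = 512 bytes, bandwidth = 10 Mbps
Packet in bits = 512 * 8 = 4096 bits
Bandwidth = 10 * 10^6 = 10000000 bps
Time = 4096 / 10000000 seconds
Time in us = 4096 * 10^6 / 10000000 = 409.6

409.6


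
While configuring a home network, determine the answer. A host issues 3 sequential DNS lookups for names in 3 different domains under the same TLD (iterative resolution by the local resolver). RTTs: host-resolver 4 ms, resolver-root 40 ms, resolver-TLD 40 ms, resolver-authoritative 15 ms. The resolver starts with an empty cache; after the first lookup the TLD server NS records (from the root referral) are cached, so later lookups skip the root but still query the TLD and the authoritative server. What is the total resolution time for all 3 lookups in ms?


Lookup 1 (cold cache): local + root + TLD + auth = 4 + 40 + 40 + 15 = 99 ms
Lookups 2..3 (TLD NS cached -> skip root; new domain -> still ask TLD and auth): local + TLD + auth = 4 + 40 + 15 = 59 ms each
Remaining 2 lookups: 2 * 59 = 118 ms
Total = 99 + 118 = 217 ms

217


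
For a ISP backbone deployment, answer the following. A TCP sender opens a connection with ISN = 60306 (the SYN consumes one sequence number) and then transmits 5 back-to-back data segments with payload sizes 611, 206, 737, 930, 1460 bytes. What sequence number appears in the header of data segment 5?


The SYN occupies sequence number ISN = 60306, so the first data byte is ISN + 1 = 60307.
SEQ of data segment i = (ISN + 1) + sum of payload sizes of segments 1..i-1.
Segment 1: SEQ = 60307, payload = 611 bytes
Segment 2: SEQ = 60918, payload = 206 bytes
Segment 3: SEQ = 61124, payload = 737 bytes
Segment 4: SEQ = 61861, payload = 930 bytes
Segment 5: SEQ = 62791, payload = 1460 bytes
SEQ of segment 5 = 60307 + 611 + 206 + 737 + 930 = 62791

62791


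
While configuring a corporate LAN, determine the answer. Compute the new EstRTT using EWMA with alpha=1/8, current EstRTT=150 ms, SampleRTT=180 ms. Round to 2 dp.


Given: EstRTT = 150 ms, SampleRTT = 180 ms, alpha = 1/8
New EstRTT = (1 - alpha) * EstRTT + alpha * SampleRTT
(7/8) * 150 = 131.25
(1/8) * 180 = 22.5
New EstRTT = 131.25 + 22.5 = 153.75 ms -> 153.75 ms (2 dp)

153.75


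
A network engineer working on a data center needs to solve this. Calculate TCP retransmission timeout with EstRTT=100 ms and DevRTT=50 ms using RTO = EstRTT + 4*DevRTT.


Given: EstRTT = 100 ms, DevRTT = 50 ms
Timeout = EstRTT + 4 * DevRTT
4 * DevRTT = 4 * 50 = 200
Timeout = 100 + 200 = 300 ms

300


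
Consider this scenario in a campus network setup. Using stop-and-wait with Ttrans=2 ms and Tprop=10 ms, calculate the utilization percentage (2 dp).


Given: Ttrans = 2 ms, Tprop = 10 ms
RTT = 2 * Tprop = 2 * 10 = 20 ms
U = Ttrans / (Ttrans + RTT)
U = 2 / (2 + 20)
U = 2 / 22 = 0.090909
U% = 9.09%

9.09


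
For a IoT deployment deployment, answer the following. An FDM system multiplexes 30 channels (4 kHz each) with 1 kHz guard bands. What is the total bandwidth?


Given: 30 channels, 4 kHz each, guard = 1 kHz
Channel bandwidth = 30 * 4 = 120 kHz
Guard bands = 29 gaps * 1 kHz = 29 kHz
Total = 120 + 29 = 149 kHz

149


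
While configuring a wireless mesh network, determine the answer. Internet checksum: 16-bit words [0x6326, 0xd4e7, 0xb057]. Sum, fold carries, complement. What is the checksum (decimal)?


Given words: [0x6326, 0xd4e7, 0xb057]
Step 1: Sum all words
Raw sum = 25382 + 54503 + 45143 = 125028
Step 2: Fold carry: (59492 + 1) = 59493
One's complement = ~59493 & 0xFFFF = 6042

6042


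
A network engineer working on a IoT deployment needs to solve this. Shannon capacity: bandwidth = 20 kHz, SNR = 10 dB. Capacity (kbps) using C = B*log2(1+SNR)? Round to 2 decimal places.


Given: B = 20 kHz, SNR = 10 dB
SNR linear = 10^(10/10) = 10
1 + SNR = 11
log2(11) = 3.4594316186
C = 20 * 1000 * 3.4594316186 = 69188.6324 bps
C = 69.188632 kbps -> 69.19 kbps (2 dp)

69.19


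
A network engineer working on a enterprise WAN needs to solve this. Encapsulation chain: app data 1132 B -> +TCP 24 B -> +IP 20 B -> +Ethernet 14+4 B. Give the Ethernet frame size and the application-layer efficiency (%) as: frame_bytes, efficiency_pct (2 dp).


TCP segment = 1132 + 24 = 1156 B
IP packet = 1156 + 20 = 1176 B
Ethernet frame = 1176 + 14 + 4 = 1194 B
Efficiency = app / frame = 1132 / 1194 = 0.948074 = 94.8074% -> 94.81% (2 dp)

1194, 94.81


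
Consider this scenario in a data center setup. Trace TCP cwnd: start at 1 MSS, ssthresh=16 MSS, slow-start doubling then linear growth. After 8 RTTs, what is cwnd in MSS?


RTT 0: cwnd = 1 MSS (initial)
RTT 1: cwnd = 2 MSS (slow start, doubled)
RTT 2: cwnd = 4 MSS (slow start, doubled)
RTT 3: cwnd = 8 MSS (slow start, doubled)
RTT 4: cwnd = 16 MSS (slow start, doubled)
RTT 5: cwnd = 17 MSS (congestion avoidance, +1)
RTT 6: cwnd = 18 MSS (congestion avoidance, +1)
RTT 7: cwnd = 19 MSS (congestion avoidance, +1)
RTT 8: cwnd = 20 MSS (congestion avoidance, +1)

20


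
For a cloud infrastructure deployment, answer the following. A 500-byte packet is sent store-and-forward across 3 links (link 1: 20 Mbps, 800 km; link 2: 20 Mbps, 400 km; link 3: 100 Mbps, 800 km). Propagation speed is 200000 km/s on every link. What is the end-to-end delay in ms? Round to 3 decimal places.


Packet = 500 bytes = 4000 bits. Store-and-forward: sum (t_trans + t_prop) per link.
Link 1: t_trans = 4000/(20*10^6) s = 0.2000 ms; t_prop = 800/200000 s = 4.0000 ms; subtotal = 4.2000 ms
Link 2: t_trans = 4000/(20*10^6) s = 0.2000 ms; t_prop = 400/200000 s = 2.0000 ms; subtotal = 2.2000 ms
Link 3: t_trans = 4000/(100*10^6) s = 0.0400 ms; t_prop = 800/200000 s = 4.0000 ms; subtotal = 4.0400 ms
End-to-end = 4.2000 + 2.2000 + 4.0400 = 10.4400 ms -> 10.440 ms (3 dp)

10.440


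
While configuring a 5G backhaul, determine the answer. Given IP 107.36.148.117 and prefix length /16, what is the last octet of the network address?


Given: IP = 107.36.148.117, prefix = /16
Subnet mask = 255.255.0.0
Last octet of IP: 117
Last octet of mask: 0
Network last octet = 117 AND 0 = 0

0


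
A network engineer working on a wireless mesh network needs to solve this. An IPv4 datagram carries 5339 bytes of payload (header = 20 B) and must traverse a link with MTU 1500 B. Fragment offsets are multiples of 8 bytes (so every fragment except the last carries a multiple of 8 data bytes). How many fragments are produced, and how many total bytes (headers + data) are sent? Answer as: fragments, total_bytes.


Max data per non-final fragment = floor((MTU - header)/8)*8 = floor((1500 - 20)/8)*8 = floor(1480/8)*8 = 1480 B
Final fragment needs no 8-byte alignment: it can carry up to MTU - header = 1480 B
Non-final fragments needed = ceil((payload - 1480) / 1480) = ceil(3859/1480) = ceil(2.6074) = 3
Number of fragments = 3 + 1 = 4
Fragment sizes (data): 3 * 1480 B + 899 B (last, 899 <= 1480 OK)
Total bytes sent = payload + n_frags * header = 5339 + 4*20 = 5339 + 80 = 5419 B

4, 5419


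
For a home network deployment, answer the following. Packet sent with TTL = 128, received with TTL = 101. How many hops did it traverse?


Given: initial TTL = 128, received TTL = 101
Hops = initial TTL - received TTL
Hops = 128 - 101 = 27

27


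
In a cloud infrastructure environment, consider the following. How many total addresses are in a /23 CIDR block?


Given: CIDR prefix /23
Host bits = 32 - 23 = 9
Total addresses = 2^9 = 512

512


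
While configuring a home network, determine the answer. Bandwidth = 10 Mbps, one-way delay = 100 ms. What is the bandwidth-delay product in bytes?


Given: bandwidth = 10 Mbps, delay = 100 ms
BDP in bits = 10 * 10^6 * 100 / 1000
BDP in bits = 1000000
BDP in bytes = 1000000 / 8 = 125000

125000


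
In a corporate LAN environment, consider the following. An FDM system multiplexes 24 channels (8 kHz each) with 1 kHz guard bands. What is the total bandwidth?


Given: 24 channels, 8 kHz each, guard = 1 kHz
Channel bandwidth = 24 * 8 = 192 kHz
Guard bands = 23 gaps * 1 kHz = 23 kHz
Total = 192 + 23 = 215 kHz

215


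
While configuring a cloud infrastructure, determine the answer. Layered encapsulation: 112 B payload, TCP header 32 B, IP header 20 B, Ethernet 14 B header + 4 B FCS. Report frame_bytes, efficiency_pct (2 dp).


TCP segment = 112 + 32 = 144 B
IP packet = 144 + 20 = 164 B
Ethernet frame = 164 + 14 + 4 = 182 B
Efficiency = app / frame = 112 / 182 = 0.615385 = 61.5385% -> 61.54% (2 dp)

182, 61.54


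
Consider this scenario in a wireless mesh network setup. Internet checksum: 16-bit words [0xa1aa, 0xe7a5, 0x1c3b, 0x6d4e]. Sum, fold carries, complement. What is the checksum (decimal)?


Given words: [0xa1aa, 0xe7a5, 0x1c3b, 0x6d4e]
Step 1: Sum all words
Raw sum = 41386 + 59301 + 7227 + 27982 = 135896
Step 2: Fold carry: (4824 + 2) = 4826
One's complement = ~4826 & 0xFFFF = 60709

60709


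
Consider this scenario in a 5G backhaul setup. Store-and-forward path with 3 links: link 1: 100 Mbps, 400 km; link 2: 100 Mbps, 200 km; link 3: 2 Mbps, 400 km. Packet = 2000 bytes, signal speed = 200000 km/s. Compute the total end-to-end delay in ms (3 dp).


Packet = 2000 bytes = 16000 bits. Store-and-forward: sum (t_trans + t_prop) per link.
Link 1: t_trans = 16000/(100*10^6) s = 0.1600 ms; t_prop = 400/200000 s = 2.0000 ms; subtotal = 2.1600 ms
Link 2: t_trans = 16000/(100*10^6) s = 0.1600 ms; t_prop = 200/200000 s = 1.0000 ms; subtotal = 1.1600 ms
Link 3: t_trans = 16000/(2*10^6) s = 8.0000 ms; t_prop = 400/200000 s = 2.0000 ms; subtotal = 10.0000 ms
End-to-end = 2.1600 + 1.1600 + 10.0000 = 13.3200 ms -> 13.320 ms (3 dp)

13.320


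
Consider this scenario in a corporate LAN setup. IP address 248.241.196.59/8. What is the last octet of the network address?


Given: IP = 248.241.196.59, prefix = /8
Subnet mask = 255.0.0.0
Last octet of IP: 59
Last octet of mask: 0
Network last octet = 59 AND 0 = 0

0


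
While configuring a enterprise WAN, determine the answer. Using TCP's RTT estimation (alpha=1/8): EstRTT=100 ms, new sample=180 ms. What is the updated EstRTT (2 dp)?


Given: EstRTT = 100 ms, SampleRTT = 180 ms, alpha = 1/8
New EstRTT = (1 - alpha) * EstRTT + alpha * SampleRTT
(7/8) * 100 = 87.5
(1/8) * 180 = 22.5
New EstRTT = 87.5 + 22.5 = 110 ms -> 110.00 ms (2 dp)

110.00


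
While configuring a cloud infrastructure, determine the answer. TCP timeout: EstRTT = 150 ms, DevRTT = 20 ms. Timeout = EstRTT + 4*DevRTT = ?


Given: EstRTT = 150 ms, DevRTT = 20 ms
Timeout = EstRTT + 4 * DevRTT
4 * DevRTT = 4 * 20 = 80
Timeout = 150 + 80 = 230 ms

230


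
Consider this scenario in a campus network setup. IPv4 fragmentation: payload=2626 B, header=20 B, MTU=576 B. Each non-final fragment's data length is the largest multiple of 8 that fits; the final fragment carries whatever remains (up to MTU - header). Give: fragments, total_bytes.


Max data per non-final fragment = floor((MTU - header)/8)*8 = floor((576 - 20)/8)*8 = floor(556/8)*8 = 552 B
Final fragment needs no 8-byte alignment: it can carry up to MTU - header = 556 B
Non-final fragments needed = ceil((payload - 556) / 552) = ceil(2070/552) = ceil(3.7500) = 4
Number of fragments = 4 + 1 = 5
Fragment sizes (data): 4 * 552 B + 418 B (last, 418 <= 556 OK)
Total bytes sent = payload + n_frags * header = 2626 + 5*20 = 2626 + 100 = 2726 B

5, 2726


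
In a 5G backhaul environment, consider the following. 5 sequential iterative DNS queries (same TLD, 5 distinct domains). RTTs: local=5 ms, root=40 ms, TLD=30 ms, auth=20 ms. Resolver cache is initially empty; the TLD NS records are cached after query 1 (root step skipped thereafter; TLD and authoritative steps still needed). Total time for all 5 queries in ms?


Lookup 1 (cold cache): local + root + TLD + auth = 5 + 40 + 30 + 20 = 95 ms
Lookups 2..5 (TLD NS cached -> skip root; new domain -> still ask TLD and auth): local + TLD + auth = 5 + 30 + 20 = 55 ms each
Remaining 4 lookups: 4 * 55 = 220 ms
Total = 95 + 220 = 315 ms

315


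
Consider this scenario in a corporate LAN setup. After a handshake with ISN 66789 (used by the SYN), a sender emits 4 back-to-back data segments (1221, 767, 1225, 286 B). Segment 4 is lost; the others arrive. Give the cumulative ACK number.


SYN uses sequence number 66789; first data byte = ISN + 1 = 66790.
Segment 1: SEQ = 66790, len = 1221 B, covers [66790, 68010]
Segment 2: SEQ = 68011, len = 767 B, covers [68011, 68777]
Segment 3: SEQ = 68778, len = 1225 B, covers [68778, 70002]
Segment 4: SEQ = 70003, len = 286 B, covers [70003, 70288] [LOST]
In-order data received: bytes [66790, 70002] (segments 1..3).
Segment 4 missing -> gap begins at byte 70003.
Cumulative ACK = next expected in-order byte = 66790 + 1221 + 767 + 1225 = 70003

70003


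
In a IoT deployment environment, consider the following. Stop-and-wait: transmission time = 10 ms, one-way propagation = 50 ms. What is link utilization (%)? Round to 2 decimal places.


Given: Ttrans = 10 ms, Tprop = 50 ms
RTT = 2 * Tprop = 2 * 50 = 100 ms
U = Ttrans / (Ttrans + RTT)
U = 10 / (10 + 100)
U = 10 / 110 = 0.090909
U% = 9.09%

9.09


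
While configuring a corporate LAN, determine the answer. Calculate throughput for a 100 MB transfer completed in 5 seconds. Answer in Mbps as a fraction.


Given: file = 100 MB, time = 5 s
File in Mb = 100 * 8 = 800 Mb
Throughput = 800 / 5 Mbps
Throughput = 160 Mbps

160


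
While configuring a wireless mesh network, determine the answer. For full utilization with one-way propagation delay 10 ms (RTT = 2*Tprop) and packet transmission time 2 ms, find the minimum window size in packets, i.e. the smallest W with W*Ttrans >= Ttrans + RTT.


Given: Ttrans = 2 ms, RTT = 20 ms (= 2 * Tprop, Tprop = 10 ms)
Time until first ACK returns = Ttrans + RTT = 2 + 20 = 22 ms
Need W * Ttrans >= Ttrans + RTT  ->  W >= (Ttrans + RTT) / Ttrans
(Ttrans + RTT) / Ttrans = 22 / 2 = 11
W_min = ceil(11) = 11

11


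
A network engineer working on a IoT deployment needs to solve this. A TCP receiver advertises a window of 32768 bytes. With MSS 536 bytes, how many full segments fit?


Given: RWND = 32768 bytes, MSS = 536 bytes
Full segments = floor(RWND / MSS)
Full segments = floor(32768 / 536)
Full segments = floor(61.1343) = 61

61


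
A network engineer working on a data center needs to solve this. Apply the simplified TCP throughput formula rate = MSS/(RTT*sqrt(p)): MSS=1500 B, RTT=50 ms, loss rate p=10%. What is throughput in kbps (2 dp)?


Given: MSS = 1500 bytes, RTT = 50 ms, loss = 10%
RTT in seconds = 50 / 1000 = 0.05
Loss rate = 10% = 0.1
sqrt(loss) = sqrt(0.1) = 0.316227766017
Throughput (bytes/s) = 1500 / (0.05 * 0.316227766017) = 94868.3298
Throughput (kbps) = 94868.3298 * 8 / 1000 = 758.946638 -> 758.95 kbps (2 dp)

758.95


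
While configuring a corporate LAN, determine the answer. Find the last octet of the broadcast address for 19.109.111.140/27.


Given: IP = 19.109.111.140, prefix = /27
Host bits = 32 - 27 = 5
Network last octet = 140 AND mask = 128
Host part size = 2^5 - 1 = 31
Broadcast last octet = 128 OR 31 = 159

159


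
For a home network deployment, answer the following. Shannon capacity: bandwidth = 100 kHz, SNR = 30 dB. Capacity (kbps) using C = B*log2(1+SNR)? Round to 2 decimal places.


Given: B = 100 kHz, SNR = 30 dB
SNR linear = 10^(30/10) = 1000
1 + SNR = 1001
log2(1001) = 9.9672262588
C = 100 * 1000 * 9.9672262588 = 996722.6259 bps
C = 996.722626 kbps -> 996.72 kbps (2 dp)

996.72


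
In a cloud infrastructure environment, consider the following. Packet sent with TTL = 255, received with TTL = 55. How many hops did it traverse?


Given: initial TTL = 255, received TTL = 55
Hops = initial TTL - received TTL
Hops = 255 - 55 = 200

200


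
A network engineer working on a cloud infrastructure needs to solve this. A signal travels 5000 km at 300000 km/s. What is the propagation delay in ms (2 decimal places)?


Given: distance = 5000 km, speed = 300000 km/s
Delay = distance / speed = 5000 / 300000 seconds
Delay in ms = 5000 * 1000 / 300000
Delay = 16.6667 ms
Rounded to 2 dp = 16.67 ms

16.67


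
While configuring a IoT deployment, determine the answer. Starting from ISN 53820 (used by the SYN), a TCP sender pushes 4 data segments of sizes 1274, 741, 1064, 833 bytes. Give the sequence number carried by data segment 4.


The SYN occupies sequence number ISN = 53820, so the first data byte is ISN + 1 = 53821.
SEQ of data segment i = (ISN + 1) + sum of payload sizes of segments 1..i-1.
Segment 1: SEQ = 53821, payload = 1274 bytes
Segment 2: SEQ = 55095, payload = 741 bytes
Segment 3: SEQ = 55836, payload = 1064 bytes
Segment 4: SEQ = 56900, payload = 833 bytes
SEQ of segment 4 = 53821 + 1274 + 741 + 1064 = 56900

56900


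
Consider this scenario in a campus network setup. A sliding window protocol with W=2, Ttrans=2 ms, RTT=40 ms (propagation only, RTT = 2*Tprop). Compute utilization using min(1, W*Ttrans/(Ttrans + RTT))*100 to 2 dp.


Given: W = 2, Ttrans = 2 ms, RTT = 40 ms (= 2 * Tprop, Tprop = 20 ms)
Cycle time = Ttrans + RTT = 2 + 40 = 42 ms (first packet sent until its ACK returns)
W * Ttrans = 2 * 2 = 4 ms of sending per cycle
W * Ttrans / (Ttrans + RTT) = 4 / 42 = 0.095238
U = min(1, 0.095238) = 0.095238
U% = 9.52%

9.52


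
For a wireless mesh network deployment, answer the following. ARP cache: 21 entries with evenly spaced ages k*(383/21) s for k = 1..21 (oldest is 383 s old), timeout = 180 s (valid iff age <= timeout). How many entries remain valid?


Ages are k * 383/21 s for k = 1..21 (spacing = 18.2381 s).
Entry k is valid iff k * 383/21 <= 180 iff k <= 21 * 180 / 383 = 9.8695
n_valid = floor(9.8695) = 9
(n_stale = 21 - 9 = 12)

9


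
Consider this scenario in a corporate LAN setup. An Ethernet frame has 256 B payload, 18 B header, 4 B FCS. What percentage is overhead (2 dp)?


Given: payload = 256 B, header = 18 B, trailer = 4 B
Overhead bytes = header + trailer = 18 + 4 = 22
Total frame = payload + overhead = 256 + 22 = 278
Overhead % = 22 / 278 * 100 = 7.9137% -> 7.91% (2 dp)

7.91


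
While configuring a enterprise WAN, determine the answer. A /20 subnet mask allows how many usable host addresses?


Given: subnet mask /20
Host bits = 32 - 20 = 12
Total addresses = 2^12 = 4096
Usable hosts = 4096 - 2 (network + broadcast) = 4094

4094


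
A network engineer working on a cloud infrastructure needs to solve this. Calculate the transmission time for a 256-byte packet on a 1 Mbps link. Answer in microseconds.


Given: packet = 256 bytes, bandwidth = 1 Mbps
Packet in bits = 256 * 8 = 2048 bits
Bandwidth = 1 * 10^6 = 1000000 bps
Time = 2048 / 1000000 seconds
Time in us = 2048 * 10^6 / 1000000 = 2048

2048


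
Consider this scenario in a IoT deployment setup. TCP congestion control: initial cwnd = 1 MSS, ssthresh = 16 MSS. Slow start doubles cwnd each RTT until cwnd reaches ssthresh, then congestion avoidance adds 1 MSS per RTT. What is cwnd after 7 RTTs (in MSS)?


RTT 0: cwnd = 1 MSS (initial)
RTT 1: cwnd = 2 MSS (slow start, doubled)
RTT 2: cwnd = 4 MSS (slow start, doubled)
RTT 3: cwnd = 8 MSS (slow start, doubled)
RTT 4: cwnd = 16 MSS (slow start, doubled)
RTT 5: cwnd = 17 MSS (congestion avoidance, +1)
RTT 6: cwnd = 18 MSS (congestion avoidance, +1)
RTT 7: cwnd = 19 MSS (congestion avoidance, +1)

19


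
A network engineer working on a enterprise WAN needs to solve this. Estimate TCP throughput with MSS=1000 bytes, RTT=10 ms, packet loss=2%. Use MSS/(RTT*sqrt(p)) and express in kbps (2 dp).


Given: MSS = 1000 bytes, RTT = 10 ms, loss = 2%
RTT in seconds = 10 / 1000 = 0.01
Loss rate = 2% = 0.02
sqrt(loss) = sqrt(0.02) = 0.141421356237
Throughput (bytes/s) = 1000 / (0.01 * 0.141421356237) = 707106.7812
Throughput (kbps) = 707106.7812 * 8 / 1000 = 5656.854249 -> 5656.85 kbps (2 dp)

5656.85


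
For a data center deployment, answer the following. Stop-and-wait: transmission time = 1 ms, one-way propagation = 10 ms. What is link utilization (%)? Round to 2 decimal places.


Given: Ttrans = 1 ms, Tprop = 10 ms
RTT = 2 * Tprop = 2 * 10 = 20 ms
U = Ttrans / (Ttrans + RTT)
U = 1 / (1 + 20)
U = 1 / 21 = 0.047619
U% = 4.76%

4.76


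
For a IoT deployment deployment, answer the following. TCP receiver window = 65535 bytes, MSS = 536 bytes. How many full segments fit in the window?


Given: RWND = 65535 bytes, MSS = 536 bytes
Full segments = floor(RWND / MSS)
Full segments = floor(65535 / 536)
Full segments = floor(122.2668) = 122

122


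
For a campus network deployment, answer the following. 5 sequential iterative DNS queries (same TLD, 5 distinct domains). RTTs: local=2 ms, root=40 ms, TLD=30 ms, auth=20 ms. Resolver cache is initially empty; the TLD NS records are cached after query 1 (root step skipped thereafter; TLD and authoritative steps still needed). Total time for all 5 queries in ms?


Lookup 1 (cold cache): local + root + TLD + auth = 2 + 40 + 30 + 20 = 92 ms
Lookups 2..5 (TLD NS cached -> skip root; new domain -> still ask TLD and auth): local + TLD + auth = 2 + 30 + 20 = 52 ms each
Remaining 4 lookups: 4 * 52 = 208 ms
Total = 92 + 208 = 300 ms

300


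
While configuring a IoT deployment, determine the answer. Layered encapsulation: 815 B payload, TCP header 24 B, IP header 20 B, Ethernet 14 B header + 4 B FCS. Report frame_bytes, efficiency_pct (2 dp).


TCP segment = 815 + 24 = 839 B
IP packet = 839 + 20 = 859 B
Ethernet frame = 859 + 14 + 4 = 877 B
Efficiency = app / frame = 815 / 877 = 0.929304 = 92.9304% -> 92.93% (2 dp)

877, 92.93


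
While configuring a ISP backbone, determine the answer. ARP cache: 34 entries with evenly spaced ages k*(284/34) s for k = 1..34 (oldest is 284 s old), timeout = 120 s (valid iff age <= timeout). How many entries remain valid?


Ages are k * 284/34 s for k = 1..34 (spacing = 8.3529 s).
Entry k is valid iff k * 284/34 <= 120 iff k <= 34 * 120 / 284 = 14.3662
n_valid = floor(14.3662) = 14
(n_stale = 34 - 14 = 20)

14


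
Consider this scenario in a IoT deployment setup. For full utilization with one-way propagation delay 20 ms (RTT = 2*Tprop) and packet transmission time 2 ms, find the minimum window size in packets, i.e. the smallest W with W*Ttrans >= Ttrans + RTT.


Given: Ttrans = 2 ms, RTT = 40 ms (= 2 * Tprop, Tprop = 20 ms)
Time until first ACK returns = Ttrans + RTT = 2 + 40 = 42 ms
Need W * Ttrans >= Ttrans + RTT  ->  W >= (Ttrans + RTT) / Ttrans
(Ttrans + RTT) / Ttrans = 42 / 2 = 21
W_min = ceil(21) = 21

21


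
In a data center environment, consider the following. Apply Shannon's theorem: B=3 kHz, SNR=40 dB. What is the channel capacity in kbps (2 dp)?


Given: B = 3 kHz, SNR = 40 dB
SNR linear = 10^(40/10) = 10000
1 + SNR = 10001
log2(10001) = 13.2878566418
C = 3 * 1000 * 13.2878566418 = 39863.5699 bps
C = 39.863570 kbps -> 39.86 kbps (2 dp)

39.86


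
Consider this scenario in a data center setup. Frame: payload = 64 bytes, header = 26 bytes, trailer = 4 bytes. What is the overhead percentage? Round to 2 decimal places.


Given: payload = 64 B, header = 26 B, trailer = 4 B
Overhead bytes = header + trailer = 26 + 4 = 30
Total frame = payload + overhead = 64 + 30 = 94
Overhead % = 30 / 94 * 100 = 31.9149% -> 31.91% (2 dp)

31.91


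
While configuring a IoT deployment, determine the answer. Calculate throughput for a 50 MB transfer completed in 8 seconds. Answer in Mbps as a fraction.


Given: file = 50 MB, time = 8 s
File in Mb = 50 * 8 = 400 Mb
Throughput = 400 / 8 Mbps
Throughput = 50 Mbps

50


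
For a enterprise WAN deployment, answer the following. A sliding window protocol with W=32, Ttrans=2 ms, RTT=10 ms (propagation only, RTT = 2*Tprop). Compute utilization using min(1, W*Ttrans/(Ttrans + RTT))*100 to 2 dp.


Given: W = 32, Ttrans = 2 ms, RTT = 10 ms (= 2 * Tprop, Tprop = 5 ms)
Cycle time = Ttrans + RTT = 2 + 10 = 12 ms (first packet sent until its ACK returns)
W * Ttrans = 32 * 2 = 64 ms of sending per cycle
W * Ttrans / (Ttrans + RTT) = 64 / 12 = 5.333333
U = min(1, 5.333333) = 1.000000
U% = 100.00%

100.00


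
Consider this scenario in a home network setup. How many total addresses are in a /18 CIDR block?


Given: CIDR prefix /18
Host bits = 32 - 18 = 14
Total addresses = 2^14 = 16384

16384


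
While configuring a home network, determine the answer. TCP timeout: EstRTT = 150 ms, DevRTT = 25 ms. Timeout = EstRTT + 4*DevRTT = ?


Given: EstRTT = 150 ms, DevRTT = 25 ms
Timeout = EstRTT + 4 * DevRTT
4 * DevRTT = 4 * 25 = 100
Timeout = 150 + 100 = 250 ms

250


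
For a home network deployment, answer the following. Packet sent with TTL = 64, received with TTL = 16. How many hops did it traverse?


Given: initial TTL = 64, received TTL = 16
Hops = initial TTL - received TTL
Hops = 64 - 16 = 48

48


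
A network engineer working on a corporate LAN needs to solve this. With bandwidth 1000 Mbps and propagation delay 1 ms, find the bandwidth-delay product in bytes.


Given: bandwidth = 1000 Mbps, delay = 1 ms
BDP in bits = 1000 * 10^6 * 1 / 1000
BDP in bits = 1000000
BDP in bytes = 1000000 / 8 = 125000

125000


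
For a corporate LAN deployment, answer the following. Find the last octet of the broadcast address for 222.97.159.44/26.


Given: IP = 222.97.159.44, prefix = /26
Host bits = 32 - 26 = 6
Network last octet = 44 AND mask = 0
Host part size = 2^6 - 1 = 63
Broadcast last octet = 0 OR 63 = 63

63


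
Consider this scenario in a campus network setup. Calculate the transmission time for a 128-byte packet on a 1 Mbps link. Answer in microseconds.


Given: packet = 128 bytes, bandwidth = 1 Mbps
Packet in bits = 128 * 8 = 1024 bits
Bandwidth = 1 * 10^6 = 1000000 bps
Time = 1024 / 1000000 seconds
Time in us = 1024 * 10^6 / 1000000 = 1024

1024


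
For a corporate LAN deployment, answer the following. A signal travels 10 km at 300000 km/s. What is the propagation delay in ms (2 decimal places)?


Given: distance = 10 km, speed = 300000 km/s
Delay = distance / speed = 10 / 300000 seconds
Delay in ms = 10 * 1000 / 300000
Delay = 0.0333 ms
Rounded to 2 dp = 0.03 ms

0.03


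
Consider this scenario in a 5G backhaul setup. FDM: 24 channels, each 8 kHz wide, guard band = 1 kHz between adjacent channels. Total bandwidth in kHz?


Given: 24 channels, 8 kHz each, guard = 1 kHz
Channel bandwidth = 24 * 8 = 192 kHz
Guard bands = 23 gaps * 1 kHz = 23 kHz
Total = 192 + 23 = 215 kHz

215


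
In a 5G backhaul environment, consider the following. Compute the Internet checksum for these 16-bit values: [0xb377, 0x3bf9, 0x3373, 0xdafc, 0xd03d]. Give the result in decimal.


Given words: [0xb377, 0x3bf9, 0x3373, 0xdafc, 0xd03d]
Step 1: Sum all words
Raw sum = 45943 + 15353 + 13171 + 56060 + 53309 = 183836
Step 2: Fold carry: (52764 + 2) = 52766
One's complement = ~52766 & 0xFFFF = 12769

12769


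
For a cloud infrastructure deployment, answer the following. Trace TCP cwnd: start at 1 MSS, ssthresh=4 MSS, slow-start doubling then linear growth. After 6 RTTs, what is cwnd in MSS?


RTT 0: cwnd = 1 MSS (initial)
RTT 1: cwnd = 2 MSS (slow start, doubled)
RTT 2: cwnd = 4 MSS (slow start, doubled)
RTT 3: cwnd = 5 MSS (congestion avoidance, +1)
RTT 4: cwnd = 6 MSS (congestion avoidance, +1)
RTT 5: cwnd = 7 MSS (congestion avoidance, +1)
RTT 6: cwnd = 8 MSS (congestion avoidance, +1)

8


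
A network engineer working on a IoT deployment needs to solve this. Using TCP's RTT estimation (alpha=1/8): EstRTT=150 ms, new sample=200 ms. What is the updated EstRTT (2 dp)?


Given: EstRTT = 150 ms, SampleRTT = 200 ms, alpha = 1/8
New EstRTT = (1 - alpha) * EstRTT + alpha * SampleRTT
(7/8) * 150 = 131.25
(1/8) * 200 = 25
New EstRTT = 131.25 + 25 = 156.25 ms -> 156.25 ms (2 dp)

156.25


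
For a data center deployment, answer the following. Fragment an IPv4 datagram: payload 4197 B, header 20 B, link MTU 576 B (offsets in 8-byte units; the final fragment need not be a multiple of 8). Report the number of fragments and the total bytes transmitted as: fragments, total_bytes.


Max data per non-final fragment = floor((MTU - header)/8)*8 = floor((576 - 20)/8)*8 = floor(556/8)*8 = 552 B
Final fragment needs no 8-byte alignment: it can carry up to MTU - header = 556 B
Non-final fragments needed = ceil((payload - 556) / 552) = ceil(3641/552) = ceil(6.5960) = 7
Number of fragments = 7 + 1 = 8
Fragment sizes (data): 7 * 552 B + 333 B (last, 333 <= 556 OK)
Total bytes sent = payload + n_frags * header = 4197 + 8*20 = 4197 + 160 = 4357 B

8, 4357


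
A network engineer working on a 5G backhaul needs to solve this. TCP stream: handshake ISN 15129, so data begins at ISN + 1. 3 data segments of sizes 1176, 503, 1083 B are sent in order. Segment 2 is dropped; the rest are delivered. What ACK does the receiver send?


SYN uses sequence number 15129; first data byte = ISN + 1 = 15130.
Segment 1: SEQ = 15130, len = 1176 B, covers [15130, 16305]
Segment 2: SEQ = 16306, len = 503 B, covers [16306, 16808] [LOST]
Segment 3: SEQ = 16809, len = 1083 B, covers [16809, 17891]
In-order data received: bytes [15130, 16305] (segments 1..1).
Segment 2 missing -> gap begins at byte 16306; later segments buffered out of order.
Cumulative ACK = next expected in-order byte = 15130 + 1176 = 16306

16306


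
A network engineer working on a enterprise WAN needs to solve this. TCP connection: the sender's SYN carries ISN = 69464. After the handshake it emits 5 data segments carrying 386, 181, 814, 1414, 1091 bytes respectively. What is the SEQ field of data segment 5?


The SYN occupies sequence number ISN = 69464, so the first data byte is ISN + 1 = 69465.
SEQ of data segment i = (ISN + 1) + sum of payload sizes of segments 1..i-1.
Segment 1: SEQ = 69465, payload = 386 bytes
Segment 2: SEQ = 69851, payload = 181 bytes
Segment 3: SEQ = 70032, payload = 814 bytes
Segment 4: SEQ = 70846, payload = 1414 bytes
Segment 5: SEQ = 72260, payload = 1091 bytes
SEQ of segment 5 = 69465 + 386 + 181 + 814 + 1414 = 72260

72260


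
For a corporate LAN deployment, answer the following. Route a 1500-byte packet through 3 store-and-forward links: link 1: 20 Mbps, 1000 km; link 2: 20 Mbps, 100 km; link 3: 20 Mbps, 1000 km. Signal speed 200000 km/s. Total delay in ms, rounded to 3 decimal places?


Packet = 1500 bytes = 12000 bits. Store-and-forward: sum (t_trans + t_prop) per link.
Link 1: t_trans = 12000/(20*10^6) s = 0.6000 ms; t_prop = 1000/200000 s = 5.0000 ms; subtotal = 5.6000 ms
Link 2: t_trans = 12000/(20*10^6) s = 0.6000 ms; t_prop = 100/200000 s = 0.5000 ms; subtotal = 1.1000 ms
Link 3: t_trans = 12000/(20*10^6) s = 0.6000 ms; t_prop = 1000/200000 s = 5.0000 ms; subtotal = 5.6000 ms
End-to-end = 5.6000 + 1.1000 + 5.6000 = 12.3000 ms -> 12.300 ms (3 dp)

12.300


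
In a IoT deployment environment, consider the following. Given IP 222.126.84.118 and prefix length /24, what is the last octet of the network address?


Given: IP = 222.126.84.118, prefix = /24
Subnet mask = 255.255.255.0
Last octet of IP: 118
Last octet of mask: 0
Network last octet = 118 AND 0 = 0

0


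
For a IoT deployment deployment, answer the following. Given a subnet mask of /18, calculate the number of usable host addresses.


Given: subnet mask /18
Host bits = 32 - 18 = 14
Total addresses = 2^14 = 16384
Usable hosts = 16384 - 2 (network + broadcast) = 16382

16382


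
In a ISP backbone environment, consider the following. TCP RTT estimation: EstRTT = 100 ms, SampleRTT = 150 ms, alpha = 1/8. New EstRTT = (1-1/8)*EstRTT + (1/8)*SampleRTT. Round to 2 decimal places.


Given: EstRTT = 100 ms, SampleRTT = 150 ms, alpha = 1/8
New EstRTT = (1 - alpha) * EstRTT + alpha * SampleRTT
(7/8) * 100 = 87.5
(1/8) * 150 = 18.75
New EstRTT = 87.5 + 18.75 = 106.25 ms -> 106.25 ms (2 dp)

106.25


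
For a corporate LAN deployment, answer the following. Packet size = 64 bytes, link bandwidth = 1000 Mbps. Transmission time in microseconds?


Given: packet = 64 bytes, bandwidth = 1000 Mbps
Packet in bits = 64 * 8 = 512 bits
Bandwidth = 1000 * 10^6 = 1000000000 bps
Time = 512 / 1000000000 seconds
Time in us = 512 * 10^6 / 1000000000 = 0.512

0.512


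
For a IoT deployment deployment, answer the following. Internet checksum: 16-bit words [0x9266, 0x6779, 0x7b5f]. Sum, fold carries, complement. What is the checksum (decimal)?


Given words: [0x9266, 0x6779, 0x7b5f]
Step 1: Sum all words
Raw sum = 37478 + 26489 + 31583 = 95550
Step 2: Fold carry: (30014 + 1) = 30015
One's complement = ~30015 & 0xFFFF = 35520

35520


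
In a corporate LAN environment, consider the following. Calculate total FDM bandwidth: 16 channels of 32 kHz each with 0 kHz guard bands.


Given: 16 channels, 32 kHz each, guard = 0 kHz
Channel bandwidth = 16 * 32 = 512 kHz
Guard bands = 15 gaps * 0 kHz = 0 kHz
Total = 512 + 0 = 512 kHz

512


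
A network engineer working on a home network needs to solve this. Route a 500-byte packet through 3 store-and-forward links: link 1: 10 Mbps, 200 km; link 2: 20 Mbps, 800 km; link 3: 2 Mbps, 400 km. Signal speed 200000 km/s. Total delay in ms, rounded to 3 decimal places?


Packet = 500 bytes = 4000 bits. Store-and-forward: sum (t_trans + t_prop) per link.
Link 1: t_trans = 4000/(10*10^6) s = 0.4000 ms; t_prop = 200/200000 s = 1.0000 ms; subtotal = 1.4000 ms
Link 2: t_trans = 4000/(20*10^6) s = 0.2000 ms; t_prop = 800/200000 s = 4.0000 ms; subtotal = 4.2000 ms
Link 3: t_trans = 4000/(2*10^6) s = 2.0000 ms; t_prop = 400/200000 s = 2.0000 ms; subtotal = 4.0000 ms
End-to-end = 1.4000 + 4.2000 + 4.0000 = 9.6000 ms -> 9.600 ms (3 dp)

9.600


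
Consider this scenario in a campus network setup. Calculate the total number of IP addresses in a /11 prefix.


Given: CIDR prefix /11
Host bits = 32 - 11 = 21
Total addresses = 2^21 = 2097152

2097152


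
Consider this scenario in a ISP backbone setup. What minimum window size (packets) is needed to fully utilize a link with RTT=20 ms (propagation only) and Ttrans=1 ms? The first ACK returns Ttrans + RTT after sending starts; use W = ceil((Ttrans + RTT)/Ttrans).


Given: Ttrans = 1 ms, RTT = 20 ms (= 2 * Tprop, Tprop = 10 ms)
Time until first ACK returns = Ttrans + RTT = 1 + 20 = 21 ms
Need W * Ttrans >= Ttrans + RTT  ->  W >= (Ttrans + RTT) / Ttrans
(Ttrans + RTT) / Ttrans = 21 / 1 = 21
W_min = ceil(21) = 21

21


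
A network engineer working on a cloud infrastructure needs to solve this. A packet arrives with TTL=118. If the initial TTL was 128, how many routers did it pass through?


Given: initial TTL = 128, received TTL = 118
Hops = initial TTL - received TTL
Hops = 128 - 118 = 10

10


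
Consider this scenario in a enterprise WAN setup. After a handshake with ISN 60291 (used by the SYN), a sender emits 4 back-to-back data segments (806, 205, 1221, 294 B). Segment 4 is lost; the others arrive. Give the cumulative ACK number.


SYN uses sequence number 60291; first data byte = ISN + 1 = 60292.
Segment 1: SEQ = 60292, len = 806 B, covers [60292, 61097]
Segment 2: SEQ = 61098, len = 205 B, covers [61098, 61302]
Segment 3: SEQ = 61303, len = 1221 B, covers [61303, 62523]
Segment 4: SEQ = 62524, len = 294 B, covers [62524, 62817] [LOST]
In-order data received: bytes [60292, 62523] (segments 1..3).
Segment 4 missing -> gap begins at byte 62524.
Cumulative ACK = next expected in-order byte = 60292 + 806 + 205 + 1221 = 62524

62524


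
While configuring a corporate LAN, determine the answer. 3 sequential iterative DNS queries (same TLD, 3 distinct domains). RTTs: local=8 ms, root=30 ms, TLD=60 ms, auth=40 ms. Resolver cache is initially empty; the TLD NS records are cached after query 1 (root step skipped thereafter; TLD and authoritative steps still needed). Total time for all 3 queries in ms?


Lookup 1 (cold cache): local + root + TLD + auth = 8 + 30 + 60 + 40 = 138 ms
Lookups 2..3 (TLD NS cached -> skip root; new domain -> still ask TLD and auth): local + TLD + auth = 8 + 60 + 40 = 108 ms each
Remaining 2 lookups: 2 * 108 = 216 ms
Total = 138 + 216 = 354 ms

354


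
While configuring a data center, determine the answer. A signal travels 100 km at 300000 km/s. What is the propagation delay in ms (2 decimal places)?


Given: distance = 100 km, speed = 300000 km/s
Delay = distance / speed = 100 / 300000 seconds
Delay in ms = 100 * 1000 / 300000
Delay = 0.3333 ms
Rounded to 2 dp = 0.33 ms

0.33


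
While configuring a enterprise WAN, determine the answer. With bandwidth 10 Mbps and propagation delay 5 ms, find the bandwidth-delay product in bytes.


Given: bandwidth = 10 Mbps, delay = 5 ms
BDP in bits = 10 * 10^6 * 5 / 1000
BDP in bits = 50000
BDP in bytes = 50000 / 8 = 6250

6250


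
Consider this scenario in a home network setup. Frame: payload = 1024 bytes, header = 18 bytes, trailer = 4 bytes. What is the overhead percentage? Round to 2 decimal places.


Given: payload = 1024 B, header = 18 B, trailer = 4 B
Overhead bytes = header + trailer = 18 + 4 = 22
Total frame = payload + overhead = 1024 + 22 = 1046
Overhead % = 22 / 1046 * 100 = 2.1033% -> 2.10% (2 dp)

2.10


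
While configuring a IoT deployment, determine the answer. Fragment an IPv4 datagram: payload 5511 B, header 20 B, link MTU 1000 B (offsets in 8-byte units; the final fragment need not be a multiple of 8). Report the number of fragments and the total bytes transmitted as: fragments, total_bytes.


Max data per non-final fragment = floor((MTU - header)/8)*8 = floor((1000 - 20)/8)*8 = floor(980/8)*8 = 976 B
Final fragment needs no 8-byte alignment: it can carry up to MTU - header = 980 B
Non-final fragments needed = ceil((payload - 980) / 976) = ceil(4531/976) = ceil(4.6424) = 5
Number of fragments = 5 + 1 = 6
Fragment sizes (data): 5 * 976 B + 631 B (last, 631 <= 980 OK)
Total bytes sent = payload + n_frags * header = 5511 + 6*20 = 5511 + 120 = 5631 B

6, 5631


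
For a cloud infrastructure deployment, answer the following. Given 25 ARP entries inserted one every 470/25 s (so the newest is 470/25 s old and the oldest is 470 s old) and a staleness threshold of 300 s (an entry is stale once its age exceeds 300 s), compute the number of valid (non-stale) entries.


Ages are k * 470/25 s for k = 1..25 (spacing = 18.8000 s).
Entry k is valid iff k * 470/25 <= 300 iff k <= 25 * 300 / 470 = 15.9574
n_valid = floor(15.9574) = 15
(n_stale = 25 - 15 = 10)

15


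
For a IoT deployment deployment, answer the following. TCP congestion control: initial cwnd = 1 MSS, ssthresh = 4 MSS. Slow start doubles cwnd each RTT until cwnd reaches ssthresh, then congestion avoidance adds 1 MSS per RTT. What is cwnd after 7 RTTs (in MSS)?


RTT 0: cwnd = 1 MSS (initial)
RTT 1: cwnd = 2 MSS (slow start, doubled)
RTT 2: cwnd = 4 MSS (slow start, doubled)
RTT 3: cwnd = 5 MSS (congestion avoidance, +1)
RTT 4: cwnd = 6 MSS (congestion avoidance, +1)
RTT 5: cwnd = 7 MSS (congestion avoidance, +1)
RTT 6: cwnd = 8 MSS (congestion avoidance, +1)
RTT 7: cwnd = 9 MSS (congestion avoidance, +1)

9
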